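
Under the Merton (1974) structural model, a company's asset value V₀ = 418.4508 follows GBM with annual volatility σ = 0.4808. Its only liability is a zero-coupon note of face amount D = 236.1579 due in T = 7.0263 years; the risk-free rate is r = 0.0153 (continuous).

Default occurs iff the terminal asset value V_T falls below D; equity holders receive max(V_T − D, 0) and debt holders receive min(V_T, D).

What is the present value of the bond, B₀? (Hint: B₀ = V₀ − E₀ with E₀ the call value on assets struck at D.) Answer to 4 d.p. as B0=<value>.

B0=147.8536

d₁ = [ln(V₀/D) + (r + σ²/2)T] / (σ√T)
   = [ln(418.4508/236.1579) + (0.0153 + 0.5·0.4808²)·7.0263] / (0.4808·√7.0263)
   = [0.572059 + 0.919632] / 1.274465 = 1.170445
d₂ = d₁ − σ√T = 1.170445 − 1.274465 = -0.104019
N(d₁) = 0.879089,  N(d₂) = 0.458577,  e^(−rT) = 0.898074
E₀ = V₀·N(d₁) − D·e^(−rT)·N(d₂)
   = 418.4508·0.879089 − 236.1579·0.898074·0.458577 = 270.597153
B₀ = V₀ − E₀ = 418.4508 − 270.597153 = 147.853647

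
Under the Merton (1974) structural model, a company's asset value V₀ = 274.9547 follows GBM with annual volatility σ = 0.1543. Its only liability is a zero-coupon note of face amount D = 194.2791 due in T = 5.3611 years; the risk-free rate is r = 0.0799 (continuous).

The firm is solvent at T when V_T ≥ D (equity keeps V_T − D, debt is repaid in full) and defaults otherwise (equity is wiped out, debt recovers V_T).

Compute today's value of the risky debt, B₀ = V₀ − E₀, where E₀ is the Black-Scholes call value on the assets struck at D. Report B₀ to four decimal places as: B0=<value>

d₁ = [ln(V₀/D) + (r + σ²/2)T] / (σ√T)
   = [ln(274.9547/194.2791) + (0.0799 + 0.5·0.1543²)·5.3611] / (0.1543·√5.3611)
   = [0.347311 + 0.492172] / 0.357267 = 2.349734
d₂ = d₁ − σ√T = 2.349734 − 0.357267 = 1.992467
N(d₁) = 0.990607,  N(d₂) = 0.976840,  e^(−rT) = 0.651582
E₀ = V₀·N(d₁) − D·e^(−rT)·N(d₂)
   = 274.9547·0.990607 − 194.2791·0.651582·0.976840 = 148.714940
B₀ = V₀ − E₀ = 274.9547 − 148.714940 = 126.239760

B0=126.2398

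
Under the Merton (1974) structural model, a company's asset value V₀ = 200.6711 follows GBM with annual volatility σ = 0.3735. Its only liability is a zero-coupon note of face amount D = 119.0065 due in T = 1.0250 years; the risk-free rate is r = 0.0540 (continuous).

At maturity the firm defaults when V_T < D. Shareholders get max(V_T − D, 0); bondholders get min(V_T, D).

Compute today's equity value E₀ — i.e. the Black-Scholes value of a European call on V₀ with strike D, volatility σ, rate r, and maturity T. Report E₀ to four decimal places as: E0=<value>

d₁ = [ln(V₀/D) + (r + σ²/2)T] / (σ√T)
   = [ln(200.6711/119.0065) + (0.0540 + 0.5·0.3735²)·1.0250] / (0.3735·√1.0250)
   = [0.522489 + 0.126845] / 0.378140 = 1.717179
d₂ = d₁ − σ√T = 1.717179 − 0.378140 = 1.339039
N(d₁) = 0.957027,  N(d₂) = 0.909721,  e^(−rT) = 0.946154
E₀ = V₀·N(d₁) − D·e^(−rT)·N(d₂)
   = 200.6711·0.957027 − 119.0065·0.946154·0.909721 = 89.614420

E0=89.6144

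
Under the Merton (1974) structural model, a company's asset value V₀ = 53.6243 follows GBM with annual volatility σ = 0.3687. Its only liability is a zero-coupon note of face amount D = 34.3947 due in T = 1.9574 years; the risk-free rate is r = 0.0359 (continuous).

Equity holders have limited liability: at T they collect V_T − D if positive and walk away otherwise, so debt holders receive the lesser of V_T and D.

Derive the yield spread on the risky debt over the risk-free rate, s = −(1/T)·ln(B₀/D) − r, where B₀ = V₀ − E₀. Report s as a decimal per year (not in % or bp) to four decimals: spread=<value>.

d₁ = [ln(V₀/D) + (r + σ²/2)T] / (σ√T)
   = [ln(53.6243/34.3947) + (0.0359 + 0.5·0.3687²)·1.9574] / (0.3687·√1.9574)
   = [0.444100 + 0.203315] / 0.515838 = 1.255075
d₂ = d₁ − σ√T = 1.255075 − 0.515838 = 0.739237
N(d₁) = 0.895274,  N(d₂) = 0.770119,  e^(−rT) = 0.932141
E₀ = V₀·N(d₁) − D·e^(−rT)·N(d₂)
   = 53.6243·0.895274 − 34.3947·0.932141·0.770119 = 23.317892
B₀ = V₀ − E₀ = 53.6243 − 23.317892 = 30.306408
spread = −(1/T)·ln(B₀/D) − r = −(1/1.9574)·ln(30.306408/34.3947) − 0.0359 = 0.02874867

spread=0.0287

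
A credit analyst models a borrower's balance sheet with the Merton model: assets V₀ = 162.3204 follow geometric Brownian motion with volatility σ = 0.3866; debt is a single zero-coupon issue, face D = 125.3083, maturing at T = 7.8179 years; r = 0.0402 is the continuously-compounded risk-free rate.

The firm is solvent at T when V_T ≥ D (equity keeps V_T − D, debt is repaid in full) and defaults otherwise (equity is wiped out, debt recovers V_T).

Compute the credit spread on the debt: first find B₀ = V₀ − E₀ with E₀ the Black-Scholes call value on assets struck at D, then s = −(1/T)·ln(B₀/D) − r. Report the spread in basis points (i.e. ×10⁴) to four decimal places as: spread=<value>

spread=371.3144

d₁ = [ln(V₀/D) + (r + σ²/2)T] / (σ√T)
   = [ln(162.3204/125.3083) + (0.0402 + 0.5·0.3866²)·7.8179] / (0.3866·√7.8179)
   = [0.258795 + 0.898510] / 1.080953 = 1.070633
d₂ = d₁ − σ√T = 1.070633 − 1.080953 = -0.010320
N(d₁) = 0.857833,  N(d₂) = 0.495883,  e^(−rT) = 0.730315
E₀ = V₀·N(d₁) − D·e^(−rT)·N(d₂)
   = 162.3204·0.857833 − 125.3083·0.730315·0.495883 = 93.863277
B₀ = V₀ − E₀ = 162.3204 − 93.863277 = 68.457123
spread = −(1/T)·ln(B₀/D) − r = −(1/7.8179)·ln(68.457123/125.3083) − 0.0402 = 0.03713144
in basis points: 0.03713144 × 10⁴ = 371.3144 bp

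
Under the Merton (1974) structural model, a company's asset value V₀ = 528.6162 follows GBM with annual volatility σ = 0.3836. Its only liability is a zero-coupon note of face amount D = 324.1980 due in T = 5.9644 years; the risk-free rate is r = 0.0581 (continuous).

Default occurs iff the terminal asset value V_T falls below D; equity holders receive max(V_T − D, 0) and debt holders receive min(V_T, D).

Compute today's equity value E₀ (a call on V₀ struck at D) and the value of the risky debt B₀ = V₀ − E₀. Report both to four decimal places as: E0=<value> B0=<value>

E0=330.4679 B0=198.1483

d₁ = [ln(V₀/D) + (r + σ²/2)T] / (σ√T)
   = [ln(528.6162/324.1980) + (0.0581 + 0.5·0.3836²)·5.9644] / (0.3836·√5.9644)
   = [0.488908 + 0.785359] / 0.936833 = 1.360187
d₂ = d₁ − σ√T = 1.360187 − 0.936833 = 0.423354
N(d₁) = 0.913115,  N(d₂) = 0.663982,  e^(−rT) = 0.707136
E₀ = V₀·N(d₁) − D·e^(−rT)·N(d₂)
   = 528.6162·0.913115 − 324.1980·0.707136·0.663982 = 330.467912
B₀ = V₀ − E₀ = 528.6162 − 330.467912 = 198.148288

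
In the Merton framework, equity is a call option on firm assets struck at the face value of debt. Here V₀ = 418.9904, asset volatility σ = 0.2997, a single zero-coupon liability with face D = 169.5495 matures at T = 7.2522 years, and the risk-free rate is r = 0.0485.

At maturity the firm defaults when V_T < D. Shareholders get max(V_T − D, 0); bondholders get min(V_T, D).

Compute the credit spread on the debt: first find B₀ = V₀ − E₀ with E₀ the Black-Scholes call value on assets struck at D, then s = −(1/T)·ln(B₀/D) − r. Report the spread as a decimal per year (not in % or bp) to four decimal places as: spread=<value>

spread=0.0051

d₁ = [ln(V₀/D) + (r + σ²/2)T] / (σ√T)
   = [ln(418.9904/169.5495) + (0.0485 + 0.5·0.2997²)·7.2522] / (0.2997·√7.2522)
   = [0.904703 + 0.677428] / 0.807089 = 1.960293
d₂ = d₁ − σ√T = 1.960293 − 0.807089 = 1.153203
N(d₁) = 0.975019,  N(d₂) = 0.875587,  e^(−rT) = 0.703469
E₀ = V₀·N(d₁) − D·e^(−rT)·N(d₂)
   = 418.9904·0.975019 − 169.5495·0.703469·0.875587 = 304.090039
B₀ = V₀ − E₀ = 418.9904 − 304.090039 = 114.900361
spread = −(1/T)·ln(B₀/D) − r = −(1/7.2522)·ln(114.900361/169.5495) − 0.0485 = 0.00514987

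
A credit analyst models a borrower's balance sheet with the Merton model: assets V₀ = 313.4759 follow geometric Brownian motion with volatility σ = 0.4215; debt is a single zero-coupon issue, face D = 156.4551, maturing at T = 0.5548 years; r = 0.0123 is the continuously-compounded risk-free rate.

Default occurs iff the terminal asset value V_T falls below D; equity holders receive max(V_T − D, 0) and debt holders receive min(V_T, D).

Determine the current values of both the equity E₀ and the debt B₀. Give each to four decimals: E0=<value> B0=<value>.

E0=158.3879 B0=155.0880

d₁ = [ln(V₀/D) + (r + σ²/2)T] / (σ√T)
   = [ln(313.4759/156.4551) + (0.0123 + 0.5·0.4215²)·0.5548] / (0.4215·√0.5548)
   = [0.694953 + 0.056108] / 0.313954 = 2.392266
d₂ = d₁ − σ√T = 2.392266 − 0.313954 = 2.078312
N(d₁) = 0.991628,  N(d₂) = 0.981160,  e^(−rT) = 0.993199
E₀ = V₀·N(d₁) − D·e^(−rT)·N(d₂)
   = 313.4759·0.991628 − 156.4551·0.993199·0.981160 = 158.387907
B₀ = V₀ − E₀ = 313.4759 − 158.387907 = 155.087993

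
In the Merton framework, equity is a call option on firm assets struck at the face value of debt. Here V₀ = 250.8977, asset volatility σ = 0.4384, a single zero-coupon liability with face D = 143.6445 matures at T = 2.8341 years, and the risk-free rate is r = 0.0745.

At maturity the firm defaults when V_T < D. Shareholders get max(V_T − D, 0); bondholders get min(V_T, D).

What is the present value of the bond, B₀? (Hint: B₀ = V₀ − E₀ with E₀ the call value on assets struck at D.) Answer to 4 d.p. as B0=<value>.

B0=107.0226

d₁ = [ln(V₀/D) + (r + σ²/2)T] / (σ√T)
   = [ln(250.8977/143.6445) + (0.0745 + 0.5·0.4384²)·2.8341] / (0.4384·√2.8341)
   = [0.557704 + 0.483490] / 0.738037 = 1.410761
d₂ = d₁ − σ√T = 1.410761 − 0.738037 = 0.672724
N(d₁) = 0.920842,  N(d₂) = 0.749438,  e^(−rT) = 0.809660
E₀ = V₀·N(d₁) − D·e^(−rT)·N(d₂)
   = 250.8977·0.920842 − 143.6445·0.809660·0.749438 = 143.875110
B₀ = V₀ − E₀ = 250.8977 − 143.875110 = 107.022590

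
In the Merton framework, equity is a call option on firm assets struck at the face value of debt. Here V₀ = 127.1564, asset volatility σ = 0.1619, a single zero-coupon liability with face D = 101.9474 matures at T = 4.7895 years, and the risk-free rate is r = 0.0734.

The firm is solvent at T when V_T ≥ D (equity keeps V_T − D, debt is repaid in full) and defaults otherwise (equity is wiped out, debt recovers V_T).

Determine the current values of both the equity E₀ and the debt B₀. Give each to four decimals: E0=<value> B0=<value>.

d₁ = [ln(V₀/D) + (r + σ²/2)T] / (σ√T)
   = [ln(127.1564/101.9474) + (0.0734 + 0.5·0.1619²)·4.7895] / (0.1619·√4.7895)
   = [0.220961 + 0.414320] / 0.354317 = 1.792972
d₂ = d₁ − σ√T = 1.792972 − 0.354317 = 1.438655
N(d₁) = 0.963511,  N(d₂) = 0.924876,  e^(−rT) = 0.703597
E₀ = V₀·N(d₁) − D·e^(−rT)·N(d₂)
   = 127.1564·0.963511 − 101.9474·0.703597·0.924876 = 56.175374
B₀ = V₀ − E₀ = 127.1564 − 56.175374 = 70.981026

E0=56.1754 B0=70.9810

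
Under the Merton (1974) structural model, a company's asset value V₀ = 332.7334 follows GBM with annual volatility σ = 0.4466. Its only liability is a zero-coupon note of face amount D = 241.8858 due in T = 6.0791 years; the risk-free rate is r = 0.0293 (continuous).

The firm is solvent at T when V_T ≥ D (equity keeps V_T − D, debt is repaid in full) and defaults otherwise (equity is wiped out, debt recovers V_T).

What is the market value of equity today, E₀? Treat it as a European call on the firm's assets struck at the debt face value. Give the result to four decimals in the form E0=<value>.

E0=186.8860

d₁ = [ln(V₀/D) + (r + σ²/2)T] / (σ√T)
   = [ln(332.7334/241.8858) + (0.0293 + 0.5·0.4466²)·6.0791] / (0.4466·√6.0791)
   = [0.318876 + 0.784361] / 1.101129 = 1.001914
d₂ = d₁ − σ√T = 1.001914 − 1.101129 = -0.099216
N(d₁) = 0.841807,  N(d₂) = 0.460483,  e^(−rT) = 0.836844
E₀ = V₀·N(d₁) − D·e^(−rT)·N(d₂)
   = 332.7334·0.841807 − 241.8858·0.836844·0.460483 = 186.886045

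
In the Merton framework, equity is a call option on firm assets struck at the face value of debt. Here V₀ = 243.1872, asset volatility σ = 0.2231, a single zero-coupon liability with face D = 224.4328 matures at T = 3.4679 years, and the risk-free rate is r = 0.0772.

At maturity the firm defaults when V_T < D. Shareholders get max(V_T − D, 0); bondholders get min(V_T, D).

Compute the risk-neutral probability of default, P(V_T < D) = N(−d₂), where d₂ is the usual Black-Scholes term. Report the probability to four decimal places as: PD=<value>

d₁ = [ln(V₀/D) + (r + σ²/2)T] / (σ√T)
   = [ln(243.1872/224.4328) + (0.0772 + 0.5·0.2231²)·3.4679] / (0.2231·√3.4679)
   = [0.080255 + 0.354027] / 0.415463 = 1.045295
d₂ = d₁ − σ√T = 1.045295 − 0.415463 = 0.629832
risk-neutral PD = N(−d₂) = N(-0.629832) = 0.264402

PD=0.2644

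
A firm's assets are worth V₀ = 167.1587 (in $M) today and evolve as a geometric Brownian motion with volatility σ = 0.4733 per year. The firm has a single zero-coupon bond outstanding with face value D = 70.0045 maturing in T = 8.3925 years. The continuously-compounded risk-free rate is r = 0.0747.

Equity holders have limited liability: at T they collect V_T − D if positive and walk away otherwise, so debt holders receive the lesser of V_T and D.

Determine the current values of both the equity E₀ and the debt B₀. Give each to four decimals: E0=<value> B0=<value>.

E0=136.2501 B0=30.9086

d₁ = [ln(V₀/D) + (r + σ²/2)T] / (σ√T)
   = [ln(167.1587/70.0045) + (0.0747 + 0.5·0.4733²)·8.3925] / (0.4733·√8.3925)
   = [0.870384 + 1.566934] / 1.371141 = 1.777584
d₂ = d₁ − σ√T = 1.777584 − 1.371141 = 0.406442
N(d₁) = 0.962264,  N(d₂) = 0.657791,  e^(−rT) = 0.534235
E₀ = V₀·N(d₁) − D·e^(−rT)·N(d₂)
   = 167.1587·0.962264 − 70.0045·0.534235·0.657791 = 136.250146
B₀ = V₀ − E₀ = 167.1587 − 136.250146 = 30.908554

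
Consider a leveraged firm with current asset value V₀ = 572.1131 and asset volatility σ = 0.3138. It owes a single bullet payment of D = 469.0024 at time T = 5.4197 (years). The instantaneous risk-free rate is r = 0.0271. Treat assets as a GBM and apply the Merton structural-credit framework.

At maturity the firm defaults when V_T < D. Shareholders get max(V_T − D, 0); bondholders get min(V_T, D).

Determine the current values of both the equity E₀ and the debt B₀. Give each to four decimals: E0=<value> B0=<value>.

d₁ = [ln(V₀/D) + (r + σ²/2)T] / (σ√T)
   = [ln(572.1131/469.0024) + (0.0271 + 0.5·0.3138²)·5.4197] / (0.3138·√5.4197)
   = [0.198729 + 0.413714] / 0.730534 = 0.838349
d₂ = d₁ − σ√T = 0.838349 − 0.730534 = 0.107815
N(d₁) = 0.799083,  N(d₂) = 0.542929,  e^(−rT) = 0.863403
E₀ = V₀·N(d₁) − D·e^(−rT)·N(d₂)
   = 572.1131·0.799083 − 469.0024·0.863403·0.542929 = 237.313177
B₀ = V₀ − E₀ = 572.1131 − 237.313177 = 334.799923

E0=237.3132 B0=334.7999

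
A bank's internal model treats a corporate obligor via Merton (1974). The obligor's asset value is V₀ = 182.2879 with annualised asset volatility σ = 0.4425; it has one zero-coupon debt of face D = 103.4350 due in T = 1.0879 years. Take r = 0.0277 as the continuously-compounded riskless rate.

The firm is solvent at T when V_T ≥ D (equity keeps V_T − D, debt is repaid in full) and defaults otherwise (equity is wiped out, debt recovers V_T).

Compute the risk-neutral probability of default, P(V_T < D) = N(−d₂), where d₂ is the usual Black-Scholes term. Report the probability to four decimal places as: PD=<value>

PD=0.1441

d₁ = [ln(V₀/D) + (r + σ²/2)T] / (σ√T)
   = [ln(182.2879/103.4350) + (0.0277 + 0.5·0.4425²)·1.0879] / (0.4425·√1.0879)
   = [0.566644 + 0.136644] / 0.461538 = 1.523790
d₂ = d₁ − σ√T = 1.523790 − 0.461538 = 1.062252
risk-neutral PD = N(−d₂) = N(-1.062252) = 0.144061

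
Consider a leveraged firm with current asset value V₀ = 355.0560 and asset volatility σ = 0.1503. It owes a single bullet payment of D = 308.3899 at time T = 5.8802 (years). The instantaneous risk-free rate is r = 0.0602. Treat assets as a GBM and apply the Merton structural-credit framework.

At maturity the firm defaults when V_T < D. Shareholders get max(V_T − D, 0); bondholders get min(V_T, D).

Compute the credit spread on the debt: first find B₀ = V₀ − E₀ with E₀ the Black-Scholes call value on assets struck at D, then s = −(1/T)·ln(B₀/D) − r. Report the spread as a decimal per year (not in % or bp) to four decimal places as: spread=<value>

spread=0.0032

d₁ = [ln(V₀/D) + (r + σ²/2)T] / (σ√T)
   = [ln(355.0560/308.3899) + (0.0602 + 0.5·0.1503²)·5.8802] / (0.1503·√5.8802)
   = [0.140911 + 0.420405] / 0.364464 = 1.540112
d₂ = d₁ − σ√T = 1.540112 − 0.364464 = 1.175647
N(d₁) = 0.938233,  N(d₂) = 0.880132,  e^(−rT) = 0.701883
E₀ = V₀·N(d₁) − D·e^(−rT)·N(d₂)
   = 355.0560·0.938233 − 308.3899·0.701883·0.880132 = 142.617528
B₀ = V₀ − E₀ = 355.0560 − 142.617528 = 212.438472
spread = −(1/T)·ln(B₀/D) − r = −(1/5.8802)·ln(212.438472/308.3899) − 0.0602 = 0.00318432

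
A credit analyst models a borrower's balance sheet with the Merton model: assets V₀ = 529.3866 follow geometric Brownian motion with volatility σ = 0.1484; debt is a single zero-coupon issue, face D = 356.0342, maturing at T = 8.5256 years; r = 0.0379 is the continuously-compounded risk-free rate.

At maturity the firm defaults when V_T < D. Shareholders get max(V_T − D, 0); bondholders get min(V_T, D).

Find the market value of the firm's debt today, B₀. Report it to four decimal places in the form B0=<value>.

d₁ = [ln(V₀/D) + (r + σ²/2)T] / (σ√T)
   = [ln(529.3866/356.0342) + (0.0379 + 0.5·0.1484²)·8.5256] / (0.1484·√8.5256)
   = [0.396692 + 0.416998] / 0.433308 = 1.877858
d₂ = d₁ − σ√T = 1.877858 − 0.433308 = 1.444550
N(d₁) = 0.969800,  N(d₂) = 0.925708,  e^(−rT) = 0.723887
E₀ = V₀·N(d₁) − D·e^(−rT)·N(d₂)
   = 529.3866·0.969800 − 356.0342·0.723887·0.925708 = 274.817700
B₀ = V₀ − E₀ = 529.3866 − 274.817700 = 254.568900

B0=254.5689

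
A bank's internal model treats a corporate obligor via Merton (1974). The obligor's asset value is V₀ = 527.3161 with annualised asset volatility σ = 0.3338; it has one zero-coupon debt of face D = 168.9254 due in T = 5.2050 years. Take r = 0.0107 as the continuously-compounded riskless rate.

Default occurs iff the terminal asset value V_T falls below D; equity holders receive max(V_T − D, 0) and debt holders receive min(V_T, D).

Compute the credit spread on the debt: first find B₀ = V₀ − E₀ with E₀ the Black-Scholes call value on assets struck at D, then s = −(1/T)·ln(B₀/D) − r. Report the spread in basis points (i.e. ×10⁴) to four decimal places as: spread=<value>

spread=64.2267

d₁ = [ln(V₀/D) + (r + σ²/2)T] / (σ√T)
   = [ln(527.3161/168.9254) + (0.0107 + 0.5·0.3338²)·5.2050] / (0.3338·√5.2050)
   = [1.138343 + 0.345670] / 0.761547 = 1.948683
d₂ = d₁ − σ√T = 1.948683 − 0.761547 = 1.187136
N(d₁) = 0.974333,  N(d₂) = 0.882413,  e^(−rT) = 0.945829
E₀ = V₀·N(d₁) − D·e^(−rT)·N(d₂)
   = 527.3161·0.974333 − 168.9254·0.945829·0.882413 = 372.794530
B₀ = V₀ − E₀ = 527.3161 − 372.794530 = 154.521570
spread = −(1/T)·ln(B₀/D) − r = −(1/5.2050)·ln(154.521570/168.9254) − 0.0107 = 0.00642267
in basis points: 0.00642267 × 10⁴ = 64.2267 bp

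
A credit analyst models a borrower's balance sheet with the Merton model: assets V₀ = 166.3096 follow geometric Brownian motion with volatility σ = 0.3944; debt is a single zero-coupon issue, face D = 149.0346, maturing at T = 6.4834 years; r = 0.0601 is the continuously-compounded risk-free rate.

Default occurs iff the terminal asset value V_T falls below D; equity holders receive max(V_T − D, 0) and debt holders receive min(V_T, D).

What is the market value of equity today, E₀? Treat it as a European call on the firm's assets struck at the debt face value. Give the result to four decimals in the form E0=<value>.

d₁ = [ln(V₀/D) + (r + σ²/2)T] / (σ√T)
   = [ln(166.3096/149.0346) + (0.0601 + 0.5·0.3944²)·6.4834] / (0.3944·√6.4834)
   = [0.109673 + 0.893903] / 1.004242 = 0.999337
d₂ = d₁ − σ√T = 0.999337 − 1.004242 = -0.004905
N(d₁) = 0.841184,  N(d₂) = 0.498043,  e^(−rT) = 0.677292
E₀ = V₀·N(d₁) − D·e^(−rT)·N(d₂)
   = 166.3096·0.841184 − 149.0346·0.677292·0.498043 = 89.624539

E0=89.6245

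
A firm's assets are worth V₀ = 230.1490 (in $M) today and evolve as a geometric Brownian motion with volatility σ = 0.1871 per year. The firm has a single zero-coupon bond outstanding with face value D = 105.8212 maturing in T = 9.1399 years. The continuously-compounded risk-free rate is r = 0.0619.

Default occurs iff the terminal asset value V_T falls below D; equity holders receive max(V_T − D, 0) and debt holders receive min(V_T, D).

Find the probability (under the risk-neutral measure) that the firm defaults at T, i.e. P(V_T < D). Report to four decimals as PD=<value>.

d₁ = [ln(V₀/D) + (r + σ²/2)T] / (σ√T)
   = [ln(230.1490/105.8212) + (0.0619 + 0.5·0.1871²)·9.1399] / (0.1871·√9.1399)
   = [0.776976 + 0.725737] / 0.565646 = 2.656634
d₂ = d₁ − σ√T = 2.656634 − 0.565646 = 2.090988
risk-neutral PD = N(−d₂) = N(-2.090988) = 0.018265

PD=0.0183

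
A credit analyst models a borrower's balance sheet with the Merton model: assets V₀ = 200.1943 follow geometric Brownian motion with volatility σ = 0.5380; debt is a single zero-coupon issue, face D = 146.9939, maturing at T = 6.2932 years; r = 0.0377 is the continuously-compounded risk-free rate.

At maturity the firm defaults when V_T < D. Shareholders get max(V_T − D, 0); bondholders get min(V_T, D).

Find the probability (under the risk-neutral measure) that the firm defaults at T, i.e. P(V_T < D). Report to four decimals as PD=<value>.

PD=0.6065

d₁ = [ln(V₀/D) + (r + σ²/2)T] / (σ√T)
   = [ln(200.1943/146.9939) + (0.0377 + 0.5·0.5380²)·6.2932] / (0.5380·√6.2932)
   = [0.308897 + 1.148018] / 1.349640 = 1.079484
d₂ = d₁ − σ√T = 1.079484 − 1.349640 = -0.270156
risk-neutral PD = N(−d₂) = N(0.270156) = 0.606480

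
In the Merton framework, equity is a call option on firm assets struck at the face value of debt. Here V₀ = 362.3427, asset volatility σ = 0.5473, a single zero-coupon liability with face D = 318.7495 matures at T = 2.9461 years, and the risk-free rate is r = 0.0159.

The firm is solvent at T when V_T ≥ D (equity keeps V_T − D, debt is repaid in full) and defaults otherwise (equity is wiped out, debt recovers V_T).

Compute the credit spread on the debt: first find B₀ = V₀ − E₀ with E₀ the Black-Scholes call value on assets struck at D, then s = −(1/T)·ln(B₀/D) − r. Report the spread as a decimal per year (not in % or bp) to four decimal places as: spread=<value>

spread=0.1243

d₁ = [ln(V₀/D) + (r + σ²/2)T] / (σ√T)
   = [ln(362.3427/318.7495) + (0.0159 + 0.5·0.5473²)·2.9461] / (0.5473·√2.9461)
   = [0.128185 + 0.488076] / 0.939397 = 0.656018
d₂ = d₁ − σ√T = 0.656018 − 0.939397 = -0.283379
N(d₁) = 0.744094,  N(d₂) = 0.388443,  e^(−rT) = 0.954237
E₀ = V₀·N(d₁) − D·e^(−rT)·N(d₂)
   = 362.3427·0.744094 − 318.7495·0.954237·0.388443 = 151.467041
B₀ = V₀ − E₀ = 362.3427 − 151.467041 = 210.875659
spread = −(1/T)·ln(B₀/D) − r = −(1/2.9461)·ln(210.875659/318.7495) − 0.0159 = 0.12433178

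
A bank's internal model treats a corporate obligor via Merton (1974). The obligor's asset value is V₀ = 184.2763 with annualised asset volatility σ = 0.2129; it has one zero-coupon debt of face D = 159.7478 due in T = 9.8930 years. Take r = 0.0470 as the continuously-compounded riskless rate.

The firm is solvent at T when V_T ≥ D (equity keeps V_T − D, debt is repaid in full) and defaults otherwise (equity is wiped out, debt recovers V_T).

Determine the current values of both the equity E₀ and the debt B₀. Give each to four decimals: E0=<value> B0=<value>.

E0=92.6428 B0=91.6335

d₁ = [ln(V₀/D) + (r + σ²/2)T] / (σ√T)
   = [ln(184.2763/159.7478) + (0.0470 + 0.5·0.2129²)·9.8930] / (0.2129·√9.8930)
   = [0.142840 + 0.689178] / 0.669637 = 1.242490
d₂ = d₁ − σ√T = 1.242490 − 0.669637 = 0.572853
N(d₁) = 0.892972,  N(d₂) = 0.716628,  e^(−rT) = 0.628153
E₀ = V₀·N(d₁) − D·e^(−rT)·N(d₂)
   = 184.2763·0.892972 − 159.7478·0.628153·0.716628 = 92.642782
B₀ = V₀ − E₀ = 184.2763 − 92.642782 = 91.633518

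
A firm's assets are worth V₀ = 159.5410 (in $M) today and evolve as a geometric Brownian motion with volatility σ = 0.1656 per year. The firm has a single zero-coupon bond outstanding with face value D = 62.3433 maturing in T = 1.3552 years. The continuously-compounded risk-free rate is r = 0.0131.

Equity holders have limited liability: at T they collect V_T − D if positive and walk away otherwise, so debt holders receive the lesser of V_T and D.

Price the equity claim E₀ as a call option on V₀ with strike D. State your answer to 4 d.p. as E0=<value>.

E0=98.2947

d₁ = [ln(V₀/D) + (r + σ²/2)T] / (σ√T)
   = [ln(159.5410/62.3433) + (0.0131 + 0.5·0.1656²)·1.3552] / (0.1656·√1.3552)
   = [0.939645 + 0.036335] / 0.192780 = 5.062661
d₂ = d₁ − σ√T = 5.062661 − 0.192780 = 4.869881
N(d₁) = 1.000000,  N(d₂) = 0.999999,  e^(−rT) = 0.982404
E₀ = V₀·N(d₁) − D·e^(−rT)·N(d₂)
   = 159.5410·1.000000 − 62.3433·0.982404·0.999999 = 98.294723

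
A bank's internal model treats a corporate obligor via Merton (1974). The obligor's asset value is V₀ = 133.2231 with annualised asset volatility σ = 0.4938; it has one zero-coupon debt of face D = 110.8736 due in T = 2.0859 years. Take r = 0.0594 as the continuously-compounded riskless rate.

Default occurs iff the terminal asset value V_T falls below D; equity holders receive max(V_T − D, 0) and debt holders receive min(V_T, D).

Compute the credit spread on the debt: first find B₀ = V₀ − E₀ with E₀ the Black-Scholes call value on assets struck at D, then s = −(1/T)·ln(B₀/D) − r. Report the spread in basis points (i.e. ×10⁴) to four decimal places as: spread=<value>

d₁ = [ln(V₀/D) + (r + σ²/2)T] / (σ√T)
   = [ln(133.2231/110.8736) + (0.0594 + 0.5·0.4938²)·2.0859] / (0.4938·√2.0859)
   = [0.183634 + 0.378214] / 0.713178 = 0.787809
d₂ = d₁ − σ√T = 0.787809 − 0.713178 = 0.074631
N(d₁) = 0.784596,  N(d₂) = 0.529746,  e^(−rT) = 0.883466
E₀ = V₀·N(d₁) − D·e^(−rT)·N(d₂)
   = 133.2231·0.784596 − 110.8736·0.883466·0.529746 = 52.636050
B₀ = V₀ − E₀ = 133.2231 − 52.636050 = 80.587050
spread = −(1/T)·ln(B₀/D) − r = −(1/2.0859)·ln(80.587050/110.8736) − 0.0594 = 0.09355693
in basis points: 0.09355693 × 10⁴ = 935.5693 bp

spread=935.5693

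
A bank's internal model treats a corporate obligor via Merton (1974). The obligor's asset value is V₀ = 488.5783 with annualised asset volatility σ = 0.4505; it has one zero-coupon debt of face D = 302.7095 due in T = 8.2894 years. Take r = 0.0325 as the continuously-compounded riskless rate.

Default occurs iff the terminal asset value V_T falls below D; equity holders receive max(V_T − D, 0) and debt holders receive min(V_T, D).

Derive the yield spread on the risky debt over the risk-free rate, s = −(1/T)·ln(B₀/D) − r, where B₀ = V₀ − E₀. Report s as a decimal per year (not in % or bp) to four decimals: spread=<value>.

d₁ = [ln(V₀/D) + (r + σ²/2)T] / (σ√T)
   = [ln(488.5783/302.7095) + (0.0325 + 0.5·0.4505²)·8.2894] / (0.4505·√8.2894)
   = [0.478726 + 1.110573] / 1.297049 = 1.225320
d₂ = d₁ − σ√T = 1.225320 − 1.297049 = -0.071729
N(d₁) = 0.889773,  N(d₂) = 0.471409,  e^(−rT) = 0.763833
E₀ = V₀·N(d₁) − D·e^(−rT)·N(d₂)
   = 488.5783·0.889773 − 302.7095·0.763833·0.471409 = 325.724631
B₀ = V₀ − E₀ = 488.5783 − 325.724631 = 162.853669
spread = −(1/T)·ln(B₀/D) − r = −(1/8.2894)·ln(162.853669/302.7095) − 0.0325 = 0.04228485

spread=0.0423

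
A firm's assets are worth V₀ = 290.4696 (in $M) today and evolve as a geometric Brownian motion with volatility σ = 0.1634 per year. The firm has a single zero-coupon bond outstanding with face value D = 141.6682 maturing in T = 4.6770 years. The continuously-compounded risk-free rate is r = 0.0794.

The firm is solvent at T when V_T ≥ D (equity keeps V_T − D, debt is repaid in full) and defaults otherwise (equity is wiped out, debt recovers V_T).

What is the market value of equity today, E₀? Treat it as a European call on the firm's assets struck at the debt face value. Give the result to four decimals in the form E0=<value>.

d₁ = [ln(V₀/D) + (r + σ²/2)T] / (σ√T)
   = [ln(290.4696/141.6682) + (0.0794 + 0.5·0.1634²)·4.6770] / (0.1634·√4.6770)
   = [0.718011 + 0.433791] / 0.353375 = 3.259433
d₂ = d₁ − σ√T = 3.259433 − 0.353375 = 2.906058
N(d₁) = 0.999442,  N(d₂) = 0.998170,  e^(−rT) = 0.689800
E₀ = V₀·N(d₁) − D·e^(−rT)·N(d₂)
   = 290.4696·0.999442 − 141.6682·0.689800·0.998170 = 192.763603

E0=192.7636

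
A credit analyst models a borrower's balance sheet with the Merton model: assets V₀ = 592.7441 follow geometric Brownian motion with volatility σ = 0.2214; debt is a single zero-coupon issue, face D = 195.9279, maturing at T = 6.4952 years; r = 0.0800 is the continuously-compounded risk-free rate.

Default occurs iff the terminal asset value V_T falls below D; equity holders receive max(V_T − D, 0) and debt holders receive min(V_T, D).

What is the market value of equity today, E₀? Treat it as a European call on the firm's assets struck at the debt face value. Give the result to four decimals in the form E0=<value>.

E0=476.2986

d₁ = [ln(V₀/D) + (r + σ²/2)T] / (σ√T)
   = [ln(592.7441/195.9279) + (0.0800 + 0.5·0.2214²)·6.4952] / (0.2214·√6.4952)
   = [1.107016 + 0.678807] / 0.564253 = 3.164933
d₂ = d₁ − σ√T = 3.164933 − 0.564253 = 2.600680
N(d₁) = 0.999224,  N(d₂) = 0.995348,  e^(−rT) = 0.594749
E₀ = V₀·N(d₁) − D·e^(−rT)·N(d₂)
   = 592.7441·0.999224 − 195.9279·0.594749·0.995348 = 476.298554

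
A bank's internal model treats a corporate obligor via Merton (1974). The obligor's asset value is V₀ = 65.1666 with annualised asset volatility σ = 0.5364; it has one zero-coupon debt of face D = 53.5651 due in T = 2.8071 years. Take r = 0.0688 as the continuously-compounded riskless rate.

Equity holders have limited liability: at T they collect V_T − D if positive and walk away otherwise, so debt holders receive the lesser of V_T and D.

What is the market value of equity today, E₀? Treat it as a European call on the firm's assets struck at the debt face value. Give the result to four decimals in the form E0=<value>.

E0=31.0728

d₁ = [ln(V₀/D) + (r + σ²/2)T] / (σ√T)
   = [ln(65.1666/53.5651) + (0.0688 + 0.5·0.5364²)·2.8071] / (0.5364·√2.8071)
   = [0.196049 + 0.596965] / 0.898706 = 0.882395
d₂ = d₁ − σ√T = 0.882395 − 0.898706 = -0.016311
N(d₁) = 0.811218,  N(d₂) = 0.493493,  e^(−rT) = 0.824376
E₀ = V₀·N(d₁) − D·e^(−rT)·N(d₂)
   = 65.1666·0.811218 − 53.5651·0.824376·0.493493 = 31.072782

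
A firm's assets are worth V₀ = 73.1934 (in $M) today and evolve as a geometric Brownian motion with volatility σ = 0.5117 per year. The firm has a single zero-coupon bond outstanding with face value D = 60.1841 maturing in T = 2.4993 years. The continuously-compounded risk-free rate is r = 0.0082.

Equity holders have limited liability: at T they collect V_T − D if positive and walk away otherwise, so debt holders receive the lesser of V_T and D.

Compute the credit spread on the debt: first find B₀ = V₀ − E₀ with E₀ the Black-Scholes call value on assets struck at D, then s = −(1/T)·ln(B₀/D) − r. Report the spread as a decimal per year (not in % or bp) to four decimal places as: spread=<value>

d₁ = [ln(V₀/D) + (r + σ²/2)T] / (σ√T)
   = [ln(73.1934/60.1841) + (0.0082 + 0.5·0.5117²)·2.4993] / (0.5117·√2.4993)
   = [0.195697 + 0.347699] / 0.808955 = 0.671725
d₂ = d₁ − σ√T = 0.671725 − 0.808955 = -0.137230
N(d₁) = 0.749121,  N(d₂) = 0.445424,  e^(−rT) = 0.979714
E₀ = V₀·N(d₁) − D·e^(−rT)·N(d₂)
   = 73.1934·0.749121 − 60.1841·0.979714·0.445424 = 28.567030
B₀ = V₀ − E₀ = 73.1934 − 28.567030 = 44.626370
spread = −(1/T)·ln(B₀/D) − r = −(1/2.4993)·ln(44.626370/60.1841) − 0.0082 = 0.11146681

spread=0.1115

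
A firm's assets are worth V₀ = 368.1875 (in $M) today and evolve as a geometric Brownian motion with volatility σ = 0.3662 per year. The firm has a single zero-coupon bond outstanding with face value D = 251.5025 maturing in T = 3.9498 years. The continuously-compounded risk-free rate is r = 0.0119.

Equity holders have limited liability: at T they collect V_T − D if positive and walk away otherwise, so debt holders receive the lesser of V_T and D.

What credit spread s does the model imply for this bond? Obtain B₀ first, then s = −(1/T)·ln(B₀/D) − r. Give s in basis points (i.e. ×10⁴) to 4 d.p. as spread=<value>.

spread=410.2895

d₁ = [ln(V₀/D) + (r + σ²/2)T] / (σ√T)
   = [ln(368.1875/251.5025) + (0.0119 + 0.5·0.3662²)·3.9498] / (0.3662·√3.9498)
   = [0.381139 + 0.311842] / 0.727790 = 0.952172
d₂ = d₁ − σ√T = 0.952172 − 0.727790 = 0.224382
N(d₁) = 0.829495,  N(d₂) = 0.588770,  e^(−rT) = 0.954085
E₀ = V₀·N(d₁) − D·e^(−rT)·N(d₂)
   = 368.1875·0.829495 − 251.5025·0.954085·0.588770 = 164.131563
B₀ = V₀ − E₀ = 368.1875 − 164.131563 = 204.055937
spread = −(1/T)·ln(B₀/D) − r = −(1/3.9498)·ln(204.055937/251.5025) − 0.0119 = 0.04102895
in basis points: 0.04102895 × 10⁴ = 410.2895 bp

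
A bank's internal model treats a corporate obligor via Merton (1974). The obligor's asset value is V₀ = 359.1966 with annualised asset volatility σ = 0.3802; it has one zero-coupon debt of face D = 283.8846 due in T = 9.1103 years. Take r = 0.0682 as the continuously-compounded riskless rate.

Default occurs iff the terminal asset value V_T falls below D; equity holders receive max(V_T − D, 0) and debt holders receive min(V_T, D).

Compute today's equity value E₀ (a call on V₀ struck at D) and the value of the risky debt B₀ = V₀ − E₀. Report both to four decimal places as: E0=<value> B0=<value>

E0=238.9456 B0=120.2510

d₁ = [ln(V₀/D) + (r + σ²/2)T] / (σ√T)
   = [ln(359.1966/283.8846) + (0.0682 + 0.5·0.3802²)·9.1103] / (0.3802·√9.1103)
   = [0.235302 + 1.279779] / 1.147568 = 1.320253
d₂ = d₁ − σ√T = 1.320253 − 1.147568 = 0.172685
N(d₁) = 0.906625,  N(d₂) = 0.568551,  e^(−rT) = 0.537233
E₀ = V₀·N(d₁) − D·e^(−rT)·N(d₂)
   = 359.1966·0.906625 − 283.8846·0.537233·0.568551 = 238.945569
B₀ = V₀ − E₀ = 359.1966 − 238.945569 = 120.251031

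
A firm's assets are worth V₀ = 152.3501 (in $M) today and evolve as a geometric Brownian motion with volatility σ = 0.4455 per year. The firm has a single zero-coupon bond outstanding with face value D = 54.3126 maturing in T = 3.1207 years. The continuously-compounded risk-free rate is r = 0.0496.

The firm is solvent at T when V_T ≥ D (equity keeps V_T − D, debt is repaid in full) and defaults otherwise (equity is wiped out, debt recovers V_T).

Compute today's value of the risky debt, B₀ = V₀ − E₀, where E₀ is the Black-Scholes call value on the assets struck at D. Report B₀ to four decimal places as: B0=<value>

B0=44.7181

d₁ = [ln(V₀/D) + (r + σ²/2)T] / (σ√T)
   = [ln(152.3501/54.3126) + (0.0496 + 0.5·0.4455²)·3.1207] / (0.4455·√3.1207)
   = [1.031425 + 0.464470] / 0.786998 = 1.900760
d₂ = d₁ − σ√T = 1.900760 − 0.786998 = 1.113762
N(d₁) = 0.971333,  N(d₂) = 0.867309,  e^(−rT) = 0.856598
E₀ = V₀·N(d₁) − D·e^(−rT)·N(d₂)
   = 152.3501·0.971333 − 54.3126·0.856598·0.867309 = 107.631974
B₀ = V₀ − E₀ = 152.3501 − 107.631974 = 44.718126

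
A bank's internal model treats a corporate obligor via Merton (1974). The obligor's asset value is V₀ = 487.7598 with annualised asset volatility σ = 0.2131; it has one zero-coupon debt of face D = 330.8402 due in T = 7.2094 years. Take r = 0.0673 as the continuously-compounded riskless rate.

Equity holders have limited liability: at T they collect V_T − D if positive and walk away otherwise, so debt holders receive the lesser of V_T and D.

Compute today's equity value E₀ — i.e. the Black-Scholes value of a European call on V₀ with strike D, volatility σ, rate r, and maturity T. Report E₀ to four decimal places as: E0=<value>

d₁ = [ln(V₀/D) + (r + σ²/2)T] / (σ√T)
   = [ln(487.7598/330.8402) + (0.0673 + 0.5·0.2131²)·7.2094] / (0.2131·√7.2094)
   = [0.388188 + 0.648888] / 0.572180 = 1.812497
d₂ = d₁ − σ√T = 1.812497 − 0.572180 = 1.240317
N(d₁) = 0.965045,  N(d₂) = 0.892571,  e^(−rT) = 0.615579
E₀ = V₀·N(d₁) − D·e^(−rT)·N(d₂)
   = 487.7598·0.965045 − 330.8402·0.615579·0.892571 = 288.930967

E0=288.9310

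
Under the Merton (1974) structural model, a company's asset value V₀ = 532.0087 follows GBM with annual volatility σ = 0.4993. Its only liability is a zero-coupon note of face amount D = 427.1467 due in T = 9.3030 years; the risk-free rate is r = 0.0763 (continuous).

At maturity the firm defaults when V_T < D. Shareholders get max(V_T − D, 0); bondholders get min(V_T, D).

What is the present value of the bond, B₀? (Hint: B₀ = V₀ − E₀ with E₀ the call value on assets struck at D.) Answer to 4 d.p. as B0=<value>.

d₁ = [ln(V₀/D) + (r + σ²/2)T] / (σ√T)
   = [ln(532.0087/427.1467) + (0.0763 + 0.5·0.4993²)·9.3030] / (0.4993·√9.3030)
   = [0.219532 + 1.869440] / 1.522906 = 1.371702
d₂ = d₁ − σ√T = 1.371702 − 1.522906 = -0.151204
N(d₁) = 0.914922,  N(d₂) = 0.439907,  e^(−rT) = 0.491733
E₀ = V₀·N(d₁) − D·e^(−rT)·N(d₂)
   = 532.0087·0.914922 − 427.1467·0.491733·0.439907 = 394.347266
B₀ = V₀ − E₀ = 532.0087 − 394.347266 = 137.661434

B0=137.6614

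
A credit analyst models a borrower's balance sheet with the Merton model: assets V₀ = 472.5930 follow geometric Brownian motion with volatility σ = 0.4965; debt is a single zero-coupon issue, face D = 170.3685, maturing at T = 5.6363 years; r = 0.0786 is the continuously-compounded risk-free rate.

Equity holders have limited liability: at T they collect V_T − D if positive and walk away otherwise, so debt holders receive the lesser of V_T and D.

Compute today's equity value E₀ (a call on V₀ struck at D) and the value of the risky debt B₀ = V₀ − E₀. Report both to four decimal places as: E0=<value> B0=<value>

E0=375.4707 B0=97.1223

d₁ = [ln(V₀/D) + (r + σ²/2)T] / (σ√T)
   = [ln(472.5930/170.3685) + (0.0786 + 0.5·0.4965²)·5.6363] / (0.4965·√5.6363)
   = [1.020271 + 1.137722] / 1.178735 = 1.830769
d₂ = d₁ − σ√T = 1.830769 − 1.178735 = 0.652034
N(d₁) = 0.966433,  N(d₂) = 0.742810,  e^(−rT) = 0.642099
E₀ = V₀·N(d₁) − D·e^(−rT)·N(d₂)
   = 472.5930·0.966433 − 170.3685·0.642099·0.742810 = 375.470686
B₀ = V₀ − E₀ = 472.5930 − 375.470686 = 97.122314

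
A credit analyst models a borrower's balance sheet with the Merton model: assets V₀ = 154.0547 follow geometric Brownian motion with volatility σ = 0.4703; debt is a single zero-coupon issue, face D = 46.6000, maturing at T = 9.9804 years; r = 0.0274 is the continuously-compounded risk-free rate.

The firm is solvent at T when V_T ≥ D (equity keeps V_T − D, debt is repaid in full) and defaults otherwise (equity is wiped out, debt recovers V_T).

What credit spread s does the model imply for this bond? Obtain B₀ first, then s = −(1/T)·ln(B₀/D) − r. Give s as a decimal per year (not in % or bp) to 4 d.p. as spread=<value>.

d₁ = [ln(V₀/D) + (r + σ²/2)T] / (σ√T)
   = [ln(154.0547/46.6000) + (0.0274 + 0.5·0.4703²)·9.9804] / (0.4703·√9.9804)
   = [1.195707 + 1.377206] / 1.485761 = 1.731714
d₂ = d₁ − σ√T = 1.731714 − 1.485761 = 0.245953
N(d₁) = 0.958338,  N(d₂) = 0.597141,  e^(−rT) = 0.760741
E₀ = V₀·N(d₁) − D·e^(−rT)·N(d₂)
   = 154.0547·0.958338 − 46.6000·0.760741·0.597141 = 126.467494
B₀ = V₀ − E₀ = 154.0547 − 126.467494 = 27.587206
spread = −(1/T)·ln(B₀/D) − r = −(1/9.9804)·ln(27.587206/46.6000) − 0.0274 = 0.02512780

spread=0.0251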